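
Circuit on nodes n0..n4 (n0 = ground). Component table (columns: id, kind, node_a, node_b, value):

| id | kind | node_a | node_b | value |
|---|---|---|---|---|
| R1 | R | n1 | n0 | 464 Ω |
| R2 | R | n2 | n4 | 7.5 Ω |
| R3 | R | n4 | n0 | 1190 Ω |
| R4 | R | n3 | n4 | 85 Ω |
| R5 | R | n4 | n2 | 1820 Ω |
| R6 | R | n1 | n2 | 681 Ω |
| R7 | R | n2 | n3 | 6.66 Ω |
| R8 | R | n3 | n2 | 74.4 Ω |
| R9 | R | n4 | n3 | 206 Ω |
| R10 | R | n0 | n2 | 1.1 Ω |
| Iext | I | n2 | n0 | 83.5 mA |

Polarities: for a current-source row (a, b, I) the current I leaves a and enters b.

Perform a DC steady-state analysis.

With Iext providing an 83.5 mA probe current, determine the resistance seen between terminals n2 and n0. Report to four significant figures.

MNA unknowns: 4 node voltages V₁..V_4
R1: Y=0.002155 on G[1,0]
R2: Y=0.1333 on G[2,4]
R3: Y=0.0008403 on G[4,0]
R4: Y=0.01176 on G[3,4]
R5: Y=0.0005495 on G[4,2]
R6: Y=0.001468 on G[1,2]
R7: Y=0.1502 on G[2,3]
R8: Y=0.01344 on G[3,2]
R9: Y=0.004854 on G[4,3]
R10: Y=0.9091 on G[0,2]
Iext: z[2]−=0.0835, z[0]+=0.0835
solve → V1=-0.03715, V2=-0.09168, V3=-0.09163, V4=-0.09116

R_eq = 1.098 Ω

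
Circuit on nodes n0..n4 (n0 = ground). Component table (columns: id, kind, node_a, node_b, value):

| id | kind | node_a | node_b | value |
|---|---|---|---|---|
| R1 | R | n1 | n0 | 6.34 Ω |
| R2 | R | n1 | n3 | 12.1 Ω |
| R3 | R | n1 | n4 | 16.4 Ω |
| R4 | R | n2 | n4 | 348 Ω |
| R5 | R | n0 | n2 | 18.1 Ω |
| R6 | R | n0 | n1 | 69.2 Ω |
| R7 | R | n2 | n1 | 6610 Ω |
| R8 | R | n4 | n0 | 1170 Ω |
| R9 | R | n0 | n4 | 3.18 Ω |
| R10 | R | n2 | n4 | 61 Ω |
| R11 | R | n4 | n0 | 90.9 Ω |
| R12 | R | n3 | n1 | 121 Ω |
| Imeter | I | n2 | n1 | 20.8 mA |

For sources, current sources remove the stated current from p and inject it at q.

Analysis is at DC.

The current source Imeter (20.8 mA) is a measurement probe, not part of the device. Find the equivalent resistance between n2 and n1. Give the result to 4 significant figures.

R_eq = 17.66 Ω

Element admittances at DC:
  Y(R1) = 0.1577 S between n1,n0
  Y(R2) = 0.08264 S between n1,n3
  Y(R3) = 0.06098 S between n1,n4
  Y(R4) = 0.002874 S between n2,n4
  Y(R5) = 0.05525 S between n0,n2
  Y(R6) = 0.01445 S between n0,n1
  Y(R7) = 0.0001513 S between n2,n1
  Y(R8) = 0.0008547 S between n4,n0
  Y(R9) = 0.3145 S between n0,n4
  Y(R10) = 0.01639 S between n2,n4
  Y(R11) = 0.01100 S between n4,n0
  Y(R12) = 0.008264 S between n3,n1
  Imeter: injects 0.0208 A into n1 (from n2)
Assemble and solve the 4×4 MNA system:
  V(n1)=0.08901  V(n2)=-0.2783  V(n3)=0.08901  V(n4)=0.0001592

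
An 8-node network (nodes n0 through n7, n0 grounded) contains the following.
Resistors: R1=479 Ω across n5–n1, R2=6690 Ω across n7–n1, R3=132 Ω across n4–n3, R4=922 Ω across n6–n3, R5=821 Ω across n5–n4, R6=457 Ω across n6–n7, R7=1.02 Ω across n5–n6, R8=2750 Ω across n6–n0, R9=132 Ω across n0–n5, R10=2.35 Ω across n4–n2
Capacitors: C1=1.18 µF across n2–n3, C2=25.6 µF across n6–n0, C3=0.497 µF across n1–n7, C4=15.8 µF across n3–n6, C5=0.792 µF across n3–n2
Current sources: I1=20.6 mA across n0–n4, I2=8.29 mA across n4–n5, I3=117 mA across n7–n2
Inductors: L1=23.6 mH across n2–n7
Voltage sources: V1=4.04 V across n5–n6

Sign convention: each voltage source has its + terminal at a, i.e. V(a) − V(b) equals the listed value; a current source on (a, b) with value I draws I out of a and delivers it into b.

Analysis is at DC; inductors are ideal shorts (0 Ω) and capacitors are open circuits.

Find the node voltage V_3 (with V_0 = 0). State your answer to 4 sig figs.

2.212 V

MNA unknowns: 7 node voltages V₁..V_7 plus 2 source currents (L1, V1)
R1: Y=0.002088 on G[5,1]
R2: Y=0.0001495 on G[7,1]
C1: Y=0.000 on G[2,3]
R3: Y=0.007576 on G[4,3]
R4: Y=0.001085 on G[6,3]
R5: Y=0.001218 on G[5,4]
C2: Y=0.000 on G[6,0]
I1: z[0]−=0.0206, z[4]+=0.0206
C3: Y=0.000 on G[1,7]
C4: Y=0.000 on G[3,6]
C5: Y=0.000 on G[3,2]
L1: row V2−V7=0, i_L1 at 2,7
R6: Y=0.002188 on G[6,7]
I2: z[4]−=0.00829, z[5]+=0.00829
I3: z[7]−=0.117, z[2]+=0.117
R7: Y=0.9804 on G[5,6]
R8: Y=0.0003636 on G[6,0]
R9: Y=0.007576 on G[0,5]
R10: Y=0.4255 on G[4,2]
V1: row V5−V6=4.04, i_V1 at 5,6
solve → V1=2.774, V2=2.689, V3=2.212, V4=2.709, V5=2.780, V6=-1.260, V7=2.689
aux → i_L1=0.1256, i_V1=-3.974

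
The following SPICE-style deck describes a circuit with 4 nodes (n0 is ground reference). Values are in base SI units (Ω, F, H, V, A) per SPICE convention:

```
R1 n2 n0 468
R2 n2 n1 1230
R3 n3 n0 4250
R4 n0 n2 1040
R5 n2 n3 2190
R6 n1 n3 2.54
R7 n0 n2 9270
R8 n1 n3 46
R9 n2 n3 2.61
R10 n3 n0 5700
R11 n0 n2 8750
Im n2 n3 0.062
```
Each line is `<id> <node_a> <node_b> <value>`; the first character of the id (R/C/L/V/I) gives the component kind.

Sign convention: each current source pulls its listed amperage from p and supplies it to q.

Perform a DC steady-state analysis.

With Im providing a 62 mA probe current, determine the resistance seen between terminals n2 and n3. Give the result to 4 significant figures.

R_eq = 2.599 Ω

Element admittances at DC:
  Y(R1) = 0.002137 S between n2,n0
  Y(R2) = 0.0008130 S between n2,n1
  Y(R3) = 0.0002353 S between n3,n0
  Y(R4) = 0.0009615 S between n0,n2
  Y(R5) = 0.0004566 S between n2,n3
  Y(R6) = 0.3937 S between n1,n3
  Y(R7) = 0.0001079 S between n0,n2
  Y(R8) = 0.02174 S between n1,n3
  Y(R9) = 0.3831 S between n2,n3
  Y(R10) = 0.0001754 S between n3,n0
  Y(R11) = 0.0001143 S between n0,n2
  Im: injects 0.062 A into n3 (from n2)
Assemble and solve the 3×3 MNA system:
  V(n1)=0.1431  V(n2)=-0.01774  V(n3)=0.1434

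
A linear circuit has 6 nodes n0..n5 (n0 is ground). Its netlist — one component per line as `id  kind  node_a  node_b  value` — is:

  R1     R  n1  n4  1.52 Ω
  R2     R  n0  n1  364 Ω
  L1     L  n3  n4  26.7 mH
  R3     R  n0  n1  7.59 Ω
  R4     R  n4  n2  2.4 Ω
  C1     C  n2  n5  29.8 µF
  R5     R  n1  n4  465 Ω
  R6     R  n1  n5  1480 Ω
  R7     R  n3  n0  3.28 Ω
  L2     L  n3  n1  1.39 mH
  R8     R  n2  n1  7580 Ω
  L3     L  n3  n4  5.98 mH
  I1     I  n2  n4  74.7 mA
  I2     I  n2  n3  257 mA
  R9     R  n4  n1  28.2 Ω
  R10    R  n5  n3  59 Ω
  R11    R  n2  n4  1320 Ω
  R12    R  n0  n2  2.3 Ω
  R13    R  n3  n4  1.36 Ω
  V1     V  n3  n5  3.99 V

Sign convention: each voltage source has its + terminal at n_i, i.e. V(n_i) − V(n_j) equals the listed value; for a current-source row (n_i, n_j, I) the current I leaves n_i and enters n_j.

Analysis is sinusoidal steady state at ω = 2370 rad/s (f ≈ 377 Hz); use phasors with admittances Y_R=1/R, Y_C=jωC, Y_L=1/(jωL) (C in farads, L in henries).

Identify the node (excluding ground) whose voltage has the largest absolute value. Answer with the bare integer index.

Apply KCL at each of the 5 non-ground nodes and solve the resulting linear system.
Node n1: branches {R1, R2, R3, R5, R6, L2, R8, R9} → V_1 = 0.2781+0.04580j
Node n2: branches {R4, C1, R8, I1, I2, R11, R12} → V_2 = -0.3274-0.2342j
Node n3: branches {L1, R7, L2, L3, I2, R10, R13, V1} → V_3 = 0.3442+0.3137j
Node n4: branches {R1, L1, R4, R5, L3, I1, R9, R11, R13} → V_4 = 0.2188+0.08331j
Node n5: branches {C1, R6, R10, V1} → V_5 = -3.646+0.3137j
Source currents: i(V1)=-0.1090-0.2342j

5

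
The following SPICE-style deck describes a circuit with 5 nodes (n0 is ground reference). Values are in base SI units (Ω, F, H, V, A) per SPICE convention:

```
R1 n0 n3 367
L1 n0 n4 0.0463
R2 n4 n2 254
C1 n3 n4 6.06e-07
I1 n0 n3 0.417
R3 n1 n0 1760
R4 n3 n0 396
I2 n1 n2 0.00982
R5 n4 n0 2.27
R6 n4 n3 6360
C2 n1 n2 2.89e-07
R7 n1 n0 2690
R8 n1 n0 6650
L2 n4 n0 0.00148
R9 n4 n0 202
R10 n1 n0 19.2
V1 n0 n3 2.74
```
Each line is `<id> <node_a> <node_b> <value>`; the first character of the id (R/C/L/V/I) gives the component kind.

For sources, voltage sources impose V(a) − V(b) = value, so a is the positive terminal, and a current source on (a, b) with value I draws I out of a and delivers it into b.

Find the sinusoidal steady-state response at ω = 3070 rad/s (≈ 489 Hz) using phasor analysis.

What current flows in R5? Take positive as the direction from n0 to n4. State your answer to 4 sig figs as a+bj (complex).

Element admittances at ω=3070 rad/s:
  Y(R1) = 0.002725+0.000j S between n0,n3
  Y(L1) = 0.000-0.007035j S between n0,n4
  Y(R2) = 0.003937+0.000j S between n4,n2
  Y(C1) = 0.000+0.001860j S between n3,n4
  I1: injects 0.417 A into n3 (from n0)
  Y(R3) = 0.0005682+0.000j S between n1,n0
  Y(R4) = 0.002525+0.000j S between n3,n0
  I2: injects 0.00982 A into n2 (from n1)
  Y(R5) = 0.4405+0.000j S between n4,n0
  Y(R6) = 0.0001572+0.000j S between n4,n3
  Y(C2) = 0.000+0.0008872j S between n1,n2
  Y(R7) = 0.0003717+0.000j S between n1,n0
  Y(R8) = 0.0001504+0.000j S between n1,n0
  Y(L2) = 0.000-0.2201j S between n4,n0
  Y(R9) = 0.004950+0.000j S between n4,n0
  Y(R10) = 0.05208+0.000j S between n1,n0
  V1: constraint V(n0)−V(n3) = 2.74
Assemble and solve the 5×5 MNA system:
  V(n1)=-0.1743+0.04256j  V(n2)=2.376-0.5800j  V(n3)=-2.740+0.000j  V(n4)=0.02244-0.005172j
  i(V1)=-0.4318-0.005138j

-0.009887+0.002278j A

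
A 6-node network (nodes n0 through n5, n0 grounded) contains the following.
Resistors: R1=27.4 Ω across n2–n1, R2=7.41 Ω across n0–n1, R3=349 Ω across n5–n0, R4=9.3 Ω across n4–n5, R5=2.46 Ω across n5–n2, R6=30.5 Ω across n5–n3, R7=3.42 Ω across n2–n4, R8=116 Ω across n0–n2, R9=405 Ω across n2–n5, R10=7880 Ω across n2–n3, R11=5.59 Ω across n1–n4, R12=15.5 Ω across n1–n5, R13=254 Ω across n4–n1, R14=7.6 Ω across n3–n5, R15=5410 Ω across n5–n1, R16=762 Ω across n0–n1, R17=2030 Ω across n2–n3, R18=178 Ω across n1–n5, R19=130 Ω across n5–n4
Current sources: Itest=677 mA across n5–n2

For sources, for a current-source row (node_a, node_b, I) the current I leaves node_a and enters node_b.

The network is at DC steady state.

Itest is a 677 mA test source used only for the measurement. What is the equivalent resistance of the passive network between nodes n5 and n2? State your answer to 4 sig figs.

MNA unknowns: 5 node voltages V₁..V_5
R1: Y=0.03650 on G[2,1]
R2: Y=0.1350 on G[0,1]
R3: Y=0.002865 on G[5,0]
R4: Y=0.1075 on G[4,5]
R5: Y=0.4065 on G[5,2]
R6: Y=0.03279 on G[5,3]
R7: Y=0.2924 on G[2,4]
R8: Y=0.008621 on G[0,2]
R9: Y=0.002469 on G[2,5]
R10: Y=0.0001269 on G[2,3]
R11: Y=0.1789 on G[1,4]
R12: Y=0.06452 on G[1,5]
R13: Y=0.003937 on G[4,1]
R14: Y=0.1316 on G[3,5]
R15: Y=0.0001848 on G[5,1]
R16: Y=0.001312 on G[0,1]
R17: Y=0.0004926 on G[2,3]
R18: Y=0.005618 on G[1,5]
R19: Y=0.007692 on G[5,4]
Itest: z[5]−=0.677, z[2]+=0.677
solve → V1=-0.01962, V2=0.5532, V3=-0.7266, V4=0.1252, V5=-0.7314

R_eq = 1.897 Ω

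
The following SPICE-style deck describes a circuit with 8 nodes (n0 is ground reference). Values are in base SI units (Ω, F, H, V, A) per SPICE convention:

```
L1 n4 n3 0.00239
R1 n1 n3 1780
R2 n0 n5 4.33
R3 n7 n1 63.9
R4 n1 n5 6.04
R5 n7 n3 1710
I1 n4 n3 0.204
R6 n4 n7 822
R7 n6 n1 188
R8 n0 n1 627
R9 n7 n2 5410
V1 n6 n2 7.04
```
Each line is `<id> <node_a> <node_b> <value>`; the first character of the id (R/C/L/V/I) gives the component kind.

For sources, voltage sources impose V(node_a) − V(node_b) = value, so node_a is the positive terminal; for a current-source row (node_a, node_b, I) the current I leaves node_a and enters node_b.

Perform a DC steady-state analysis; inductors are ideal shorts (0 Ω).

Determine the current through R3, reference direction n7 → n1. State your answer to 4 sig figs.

MNA unknowns: 7 node voltages V₁..V_7 plus 2 source currents (L1, V1)
L1: row V4−V3=0, i_L1 at 4,3
R1: Y=0.0005618 on G[1,3]
R2: Y=0.2309 on G[0,5]
R3: Y=0.01565 on G[7,1]
R4: Y=0.1656 on G[1,5]
R5: Y=0.0005848 on G[7,3]
I1: z[4]−=0.204, z[3]+=0.204
R6: Y=0.001217 on G[4,7]
R7: Y=0.005319 on G[6,1]
R8: Y=0.001595 on G[0,1]
R9: Y=0.0001848 on G[7,2]
V1: row V6−V2=7.04, i_V1 at 6,2
solve → V1=0.000, V2=-6.806, V3=-0.05897, V4=-0.05897, V5=0.000, V6=0.2338, V7=-0.07736
aux → i_L1=-0.2040, i_V1=-0.001244

-0.001211 A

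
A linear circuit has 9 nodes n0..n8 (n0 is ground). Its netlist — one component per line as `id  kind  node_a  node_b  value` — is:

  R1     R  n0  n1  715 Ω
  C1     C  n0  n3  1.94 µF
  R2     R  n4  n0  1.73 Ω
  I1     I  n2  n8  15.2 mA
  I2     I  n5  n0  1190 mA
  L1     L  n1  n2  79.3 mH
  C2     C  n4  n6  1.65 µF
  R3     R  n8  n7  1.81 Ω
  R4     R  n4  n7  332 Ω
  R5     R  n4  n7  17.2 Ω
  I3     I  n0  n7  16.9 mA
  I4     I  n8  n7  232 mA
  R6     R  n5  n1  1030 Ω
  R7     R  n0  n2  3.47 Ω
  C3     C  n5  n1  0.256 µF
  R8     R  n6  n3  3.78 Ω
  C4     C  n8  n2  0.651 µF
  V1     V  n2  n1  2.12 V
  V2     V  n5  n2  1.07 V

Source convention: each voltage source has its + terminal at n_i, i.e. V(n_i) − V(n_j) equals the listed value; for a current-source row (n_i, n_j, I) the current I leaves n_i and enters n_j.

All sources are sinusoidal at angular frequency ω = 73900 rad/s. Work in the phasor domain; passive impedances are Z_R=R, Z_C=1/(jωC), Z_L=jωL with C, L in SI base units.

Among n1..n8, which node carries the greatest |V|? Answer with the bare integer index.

Element admittances at ω=73900 rad/s:
  Y(R1) = 0.001399+0.000j S between n0,n1
  Y(C1) = 0.000+0.1434j S between n0,n3
  Y(R2) = 0.5780+0.000j S between n4,n0
  I1: injects 0.0152 A into n8 (from n2)
  I2: injects 1.19 A into n0 (from n5)
  Y(L1) = 0.000-0.0001706j S between n1,n2
  Y(C2) = 0.000+0.1219j S between n4,n6
  Y(R3) = 0.5525+0.000j S between n8,n7
  Y(R4) = 0.003012+0.000j S between n4,n7
  Y(R5) = 0.05814+0.000j S between n4,n7
  I3: injects 0.0169 A into n7 (from n0)
  I4: injects 0.232 A into n7 (from n8)
  Y(R6) = 0.0009709+0.000j S between n5,n1
  Y(R7) = 0.2882+0.000j S between n0,n2
  Y(C3) = 0.000+0.01892j S between n5,n1
  Y(R8) = 0.2646+0.000j S between n6,n3
  Y(C4) = 0.000+0.04811j S between n8,n2
  V1: constraint V(n2)−V(n1) = 2.12
  V2: constraint V(n5)−V(n2) = 1.07
Assemble and solve the 10×10 MNA system:
  V(n1)=-5.916+0.3194j  V(n2)=-3.796+0.3194j  V(n3)=-0.07342-0.04690j  V(n4)=-0.1343-0.1418j  V(n5)=-2.726+0.3194j  V(n6)=-0.04800-0.08669j  V(n7)=-1.294-1.655j  V(n8)=-1.873-1.822j
  i(V1)=-0.01137-0.05954j  i(V2)=-1.193-0.06035j

1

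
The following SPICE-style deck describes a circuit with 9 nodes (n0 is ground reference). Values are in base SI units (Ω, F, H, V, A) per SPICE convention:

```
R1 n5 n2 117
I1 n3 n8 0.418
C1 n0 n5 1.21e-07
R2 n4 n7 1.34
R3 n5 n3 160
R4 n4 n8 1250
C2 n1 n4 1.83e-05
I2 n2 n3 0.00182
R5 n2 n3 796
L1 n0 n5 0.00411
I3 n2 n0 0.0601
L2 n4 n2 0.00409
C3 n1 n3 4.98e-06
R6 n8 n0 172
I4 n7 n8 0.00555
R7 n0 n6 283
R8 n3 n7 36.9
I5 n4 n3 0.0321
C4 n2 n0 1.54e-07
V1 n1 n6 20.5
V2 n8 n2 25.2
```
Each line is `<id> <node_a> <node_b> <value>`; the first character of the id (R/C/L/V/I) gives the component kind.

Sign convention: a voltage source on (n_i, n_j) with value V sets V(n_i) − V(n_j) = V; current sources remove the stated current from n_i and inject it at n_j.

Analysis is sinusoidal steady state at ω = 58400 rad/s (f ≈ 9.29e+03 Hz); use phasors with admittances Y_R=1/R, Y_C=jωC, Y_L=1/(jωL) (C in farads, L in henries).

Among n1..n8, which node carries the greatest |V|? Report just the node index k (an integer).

6

MNA unknowns: 8 node voltages V₁..V_8 plus 2 source currents (V1, V2)
R1: Y=0.008547+0.000j on G[5,2]
I1: z[3]−=0.418, z[8]+=0.418
C1: Y=0.000+0.007066j on G[0,5]
R2: Y=0.7463+0.000j on G[4,7]
R3: Y=0.006250+0.000j on G[5,3]
R4: Y=0.0008000+0.000j on G[4,8]
C2: Y=0.000+1.069j on G[1,4]
I2: z[2]−=0.00182, z[3]+=0.00182
R5: Y=0.001256+0.000j on G[2,3]
L1: Y=0.000-0.004166j on G[0,5]
I3: z[2]−=0.0601, z[0]+=0.0601
L2: Y=0.000-0.004187j on G[4,2]
C3: Y=0.000+0.2908j on G[1,3]
R6: Y=0.005814+0.000j on G[8,0]
I4: z[7]−=0.00555, z[8]+=0.00555
R7: Y=0.003534+0.000j on G[0,6]
R8: Y=0.02710+0.000j on G[3,7]
I5: z[4]−=0.0321, z[3]+=0.0321
C4: Y=0.000+0.008994j on G[2,0]
V1: row V1−V6=20.5, i_V1 at 1,6
V2: row V8−V2=25.2, i_V2 at 8,2
solve → V1=-26.96-9.321j, V2=2.953+5.734j, V3=-26.77-8.479j, V4=-27.05-9.394j, V5=-9.296+1.553j, V6=-47.46-9.321j, V7=-27.04-9.362j, V8=28.15+5.734j
aux → i_V1=-0.1677-0.03294j, i_V2=0.2157-0.04544j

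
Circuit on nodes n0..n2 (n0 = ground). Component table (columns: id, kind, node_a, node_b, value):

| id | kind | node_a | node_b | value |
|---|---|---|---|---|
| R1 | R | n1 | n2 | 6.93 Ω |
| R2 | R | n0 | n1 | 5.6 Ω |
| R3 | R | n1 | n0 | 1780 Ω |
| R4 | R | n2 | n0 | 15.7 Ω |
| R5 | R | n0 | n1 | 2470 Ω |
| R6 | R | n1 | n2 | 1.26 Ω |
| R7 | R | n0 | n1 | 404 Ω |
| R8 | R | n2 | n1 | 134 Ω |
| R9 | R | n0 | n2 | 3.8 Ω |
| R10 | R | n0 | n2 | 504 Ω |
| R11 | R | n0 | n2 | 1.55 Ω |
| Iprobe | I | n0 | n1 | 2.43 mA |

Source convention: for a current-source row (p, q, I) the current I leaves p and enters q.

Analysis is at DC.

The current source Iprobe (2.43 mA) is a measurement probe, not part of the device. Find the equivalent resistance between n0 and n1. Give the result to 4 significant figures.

R_eq = 1.511 Ω

Element admittances at DC:
  Y(R1) = 0.1443 S between n1,n2
  Y(R2) = 0.1786 S between n0,n1
  Y(R3) = 0.0005618 S between n1,n0
  Y(R4) = 0.06369 S between n2,n0
  Y(R5) = 0.0004049 S between n0,n1
  Y(R6) = 0.7937 S between n1,n2
  Y(R7) = 0.002475 S between n0,n1
  Y(R8) = 0.007463 S between n2,n1
  Y(R9) = 0.2632 S between n0,n2
  Y(R10) = 0.001984 S between n0,n2
  Y(R11) = 0.6452 S between n0,n2
  Iprobe: injects 0.00243 A into n1 (from n0)
Assemble and solve the 2×2 MNA system:
  V(n1)=0.003672  V(n2)=0.001809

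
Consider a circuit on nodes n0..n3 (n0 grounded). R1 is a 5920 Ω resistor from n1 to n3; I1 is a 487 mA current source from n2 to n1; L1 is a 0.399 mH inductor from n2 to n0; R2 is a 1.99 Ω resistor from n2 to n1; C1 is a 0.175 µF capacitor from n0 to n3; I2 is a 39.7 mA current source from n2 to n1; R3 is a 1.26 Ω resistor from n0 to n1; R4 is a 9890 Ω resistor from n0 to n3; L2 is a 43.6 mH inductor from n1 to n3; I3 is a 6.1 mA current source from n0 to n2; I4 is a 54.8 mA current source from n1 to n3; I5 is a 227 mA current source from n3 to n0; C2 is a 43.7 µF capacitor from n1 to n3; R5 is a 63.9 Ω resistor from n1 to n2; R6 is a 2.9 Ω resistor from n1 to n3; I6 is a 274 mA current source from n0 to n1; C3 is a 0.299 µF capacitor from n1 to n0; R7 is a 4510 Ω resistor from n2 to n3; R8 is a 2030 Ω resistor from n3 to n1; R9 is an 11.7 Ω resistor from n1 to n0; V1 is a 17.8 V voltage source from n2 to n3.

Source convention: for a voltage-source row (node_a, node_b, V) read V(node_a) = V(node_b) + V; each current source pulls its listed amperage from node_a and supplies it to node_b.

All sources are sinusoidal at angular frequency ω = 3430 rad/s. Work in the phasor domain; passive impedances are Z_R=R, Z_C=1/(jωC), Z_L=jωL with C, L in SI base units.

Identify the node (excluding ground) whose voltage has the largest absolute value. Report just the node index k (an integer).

3

Element admittances at ω=3430 rad/s:
  Y(R1) = 0.0001689+0.000j S between n1,n3
  I1: injects 0.487 A into n1 (from n2)
  Y(L1) = 0.000-0.7307j S between n2,n0
  Y(R2) = 0.5025+0.000j S between n2,n1
  Y(C1) = 0.000+0.0006002j S between n0,n3
  I2: injects 0.0397 A into n1 (from n2)
  Y(R3) = 0.7937+0.000j S between n0,n1
  Y(R4) = 0.0001011+0.000j S between n0,n3
  Y(L2) = 0.000-0.006687j S between n1,n3
  I3: injects 0.0061 A into n2 (from n0)
  I4: injects 0.0548 A into n3 (from n1)
  I5: injects 0.227 A into n0 (from n3)
  Y(C2) = 0.000+0.1499j S between n1,n3
  Y(R5) = 0.01565+0.000j S between n1,n2
  Y(R6) = 0.3448+0.000j S between n1,n3
  I6: injects 0.274 A into n1 (from n0)
  Y(C3) = 0.000+0.001026j S between n1,n0
  Y(R7) = 0.0002217+0.000j S between n2,n3
  Y(R8) = 0.0004926+0.000j S between n3,n1
  Y(R9) = 0.08547+0.000j S between n1,n0
  V1: constraint V(n2)−V(n3) = 17.8
Assemble and solve the 4×4 MNA system:
  V(n1)=-2.966+0.6532j  V(n2)=0.7683+3.647j  V(n3)=-17.03+3.647j
  i(V1)=-5.124-0.9899j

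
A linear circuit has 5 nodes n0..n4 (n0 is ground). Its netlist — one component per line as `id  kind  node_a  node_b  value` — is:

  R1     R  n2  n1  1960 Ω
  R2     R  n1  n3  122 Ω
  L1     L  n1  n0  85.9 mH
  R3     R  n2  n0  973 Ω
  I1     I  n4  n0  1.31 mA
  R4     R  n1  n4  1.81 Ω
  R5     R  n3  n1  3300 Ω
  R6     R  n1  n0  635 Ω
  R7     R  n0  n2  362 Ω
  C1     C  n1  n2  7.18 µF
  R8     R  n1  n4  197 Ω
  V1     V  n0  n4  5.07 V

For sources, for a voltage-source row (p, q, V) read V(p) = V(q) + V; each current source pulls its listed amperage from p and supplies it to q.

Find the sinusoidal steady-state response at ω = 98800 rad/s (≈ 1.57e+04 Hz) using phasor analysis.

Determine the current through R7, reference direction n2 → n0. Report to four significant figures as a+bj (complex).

MNA unknowns: 4 node voltages V₁..V_4 plus 1 source current (V1)
R1: Y=0.0005102+0.000j on G[2,1]
R2: Y=0.008197+0.000j on G[1,3]
L1: Y=0.000-0.0001178j on G[1,0]
R3: Y=0.001028+0.000j on G[2,0]
I1: z[4]−=0.00131, z[0]+=0.00131
R4: Y=0.5525+0.000j on G[1,4]
R5: Y=0.0003030+0.000j on G[3,1]
R6: Y=0.001575+0.000j on G[1,0]
R7: Y=0.002762+0.000j on G[0,2]
C1: Y=0.000+0.7094j on G[1,2]
R8: Y=0.005076+0.000j on G[1,4]
V1: row V0−V4=5.07, i_V1 at 0,4
solve → V1=-5.022-0.0008705j, V2=-5.022-0.02770j, V3=-5.022-0.0008705j, V4=-5.070+0.000j
aux → i_V1=-0.02563+0.0004853j

-0.01387-7.652e-05j A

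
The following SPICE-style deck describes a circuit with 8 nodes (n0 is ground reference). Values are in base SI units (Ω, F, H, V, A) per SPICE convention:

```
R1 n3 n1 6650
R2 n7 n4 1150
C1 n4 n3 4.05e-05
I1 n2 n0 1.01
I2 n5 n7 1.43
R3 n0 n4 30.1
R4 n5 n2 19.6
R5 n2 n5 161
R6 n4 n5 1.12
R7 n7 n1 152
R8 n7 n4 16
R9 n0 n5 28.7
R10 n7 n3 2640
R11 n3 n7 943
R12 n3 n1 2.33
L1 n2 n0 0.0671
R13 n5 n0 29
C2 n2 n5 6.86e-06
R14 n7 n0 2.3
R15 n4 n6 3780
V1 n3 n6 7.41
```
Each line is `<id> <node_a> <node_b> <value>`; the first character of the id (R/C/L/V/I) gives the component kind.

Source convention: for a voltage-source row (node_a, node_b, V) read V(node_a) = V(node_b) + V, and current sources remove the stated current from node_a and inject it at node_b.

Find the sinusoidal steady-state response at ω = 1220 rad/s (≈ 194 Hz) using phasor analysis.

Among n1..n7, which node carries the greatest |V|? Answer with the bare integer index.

Element admittances at ω=1220 rad/s:
  Y(R1) = 0.0001504+0.000j S between n3,n1
  Y(R2) = 0.0008696+0.000j S between n7,n4
  Y(C1) = 0.000+0.04941j S between n4,n3
  I1: injects 1.01 A into n0 (from n2)
  I2: injects 1.43 A into n7 (from n5)
  Y(R3) = 0.03322+0.000j S between n0,n4
  Y(R4) = 0.05102+0.000j S between n5,n2
  Y(R5) = 0.006211+0.000j S between n2,n5
  Y(R6) = 0.8929+0.000j S between n4,n5
  Y(R7) = 0.006579+0.000j S between n7,n1
  Y(R8) = 0.06250+0.000j S between n7,n4
  Y(R9) = 0.03484+0.000j S between n0,n5
  Y(R10) = 0.0003788+0.000j S between n7,n3
  Y(R11) = 0.001060+0.000j S between n3,n7
  Y(R12) = 0.4292+0.000j S between n3,n1
  Y(L1) = 0.000-0.01222j S between n2,n0
  Y(R13) = 0.03448+0.000j S between n5,n0
  Y(C2) = 0.000+0.008369j S between n2,n5
  Y(R14) = 0.4348+0.000j S between n7,n0
  Y(R15) = 0.0002646+0.000j S between n4,n6
  V1: constraint V(n3)−V(n6) = 7.41
Assemble and solve the 8×8 MNA system:
  V(n1)=-11.72-4.178j  V(n2)=-30.97-6.504j  V(n3)=-11.92-4.237j  V(n4)=-12.55-2.120j  V(n5)=-14.10-2.360j  V(n6)=-19.33-4.237j  V(n7)=1.067-0.3317j
  i(V1)=-0.001792-0.0005601j

2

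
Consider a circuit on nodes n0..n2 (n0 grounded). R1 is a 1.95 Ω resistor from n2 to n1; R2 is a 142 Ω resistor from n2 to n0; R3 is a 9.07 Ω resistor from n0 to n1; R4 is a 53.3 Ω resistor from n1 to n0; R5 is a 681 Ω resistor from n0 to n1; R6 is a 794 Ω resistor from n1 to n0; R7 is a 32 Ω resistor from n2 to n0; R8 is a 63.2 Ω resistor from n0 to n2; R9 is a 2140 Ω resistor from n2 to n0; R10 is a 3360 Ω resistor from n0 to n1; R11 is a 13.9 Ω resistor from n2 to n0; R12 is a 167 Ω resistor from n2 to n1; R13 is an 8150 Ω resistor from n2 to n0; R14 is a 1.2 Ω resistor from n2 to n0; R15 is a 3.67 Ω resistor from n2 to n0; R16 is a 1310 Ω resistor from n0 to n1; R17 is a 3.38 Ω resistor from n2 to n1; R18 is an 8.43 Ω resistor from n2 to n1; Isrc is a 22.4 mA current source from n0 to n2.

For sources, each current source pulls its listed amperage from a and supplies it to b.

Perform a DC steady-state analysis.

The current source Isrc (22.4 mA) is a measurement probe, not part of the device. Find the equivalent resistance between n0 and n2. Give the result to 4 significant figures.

R_eq = 0.7414 Ω

Apply KCL at each of the 2 non-ground nodes and solve the resulting linear system.
Node n1: branches {R1, R3, R4, R5, R6, R10, R12, R16, R17, R18} → V_1 = 0.01454
Node n2: branches {R1, R2, R7, R8, R9, R11, R12, R13, R14, R15, R17, R18, Isrc} → V_2 = 0.01661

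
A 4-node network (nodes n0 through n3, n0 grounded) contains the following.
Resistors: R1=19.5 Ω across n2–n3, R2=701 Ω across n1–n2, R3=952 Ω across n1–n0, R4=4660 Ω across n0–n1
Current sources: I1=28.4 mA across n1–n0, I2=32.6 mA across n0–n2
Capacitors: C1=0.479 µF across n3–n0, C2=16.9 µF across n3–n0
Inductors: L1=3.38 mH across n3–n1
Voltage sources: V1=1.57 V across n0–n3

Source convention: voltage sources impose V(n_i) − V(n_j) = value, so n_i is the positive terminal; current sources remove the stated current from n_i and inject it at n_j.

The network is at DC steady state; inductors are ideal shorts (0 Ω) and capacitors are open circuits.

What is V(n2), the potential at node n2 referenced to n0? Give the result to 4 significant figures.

Element admittances at DC:
  Y(R1) = 0.05128 S between n2,n3
  Y(R2) = 0.001427 S between n1,n2
  I1: injects 0.0284 A into n0 (from n1)
  Y(R3) = 0.001050 S between n1,n0
  I2: injects 0.0326 A into n2 (from n0)
  Y(C1) = 0.000 S between n3,n0
  L1: short n3↔n1 (DC inductor)
  Y(R4) = 0.0002146 S between n0,n1
  Y(C2) = 0.000 S between n3,n0
  V1: constraint V(n0)−V(n3) = 1.57
Assemble and solve the 5×5 MNA system:
  V(n1)=-1.570  V(n2)=-0.9515  V(n3)=-1.570
  i(L1)=0.02553  i(V1)=-0.006186

-0.9515 V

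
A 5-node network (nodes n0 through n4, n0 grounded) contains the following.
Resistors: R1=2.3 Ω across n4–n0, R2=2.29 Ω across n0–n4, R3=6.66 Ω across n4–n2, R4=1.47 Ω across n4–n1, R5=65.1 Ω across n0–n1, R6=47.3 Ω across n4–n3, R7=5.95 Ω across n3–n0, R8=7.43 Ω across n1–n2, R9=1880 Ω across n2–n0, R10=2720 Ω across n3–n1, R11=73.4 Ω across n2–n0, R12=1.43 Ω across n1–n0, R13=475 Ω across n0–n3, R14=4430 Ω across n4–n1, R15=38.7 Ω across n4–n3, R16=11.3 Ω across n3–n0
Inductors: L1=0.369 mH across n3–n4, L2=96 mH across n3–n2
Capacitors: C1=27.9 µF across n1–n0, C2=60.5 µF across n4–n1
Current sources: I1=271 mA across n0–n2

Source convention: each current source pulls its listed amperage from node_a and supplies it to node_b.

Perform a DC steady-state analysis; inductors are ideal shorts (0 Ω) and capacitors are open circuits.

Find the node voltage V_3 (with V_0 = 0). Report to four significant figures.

0.1777 V

Element admittances at DC:
  Y(R1) = 0.4348 S between n4,n0
  Y(R2) = 0.4367 S between n0,n4
  Y(R3) = 0.1502 S between n4,n2
  Y(R4) = 0.6803 S between n4,n1
  L1: short n3↔n4 (DC inductor)
  Y(R5) = 0.01536 S between n0,n1
  Y(R6) = 0.02114 S between n4,n3
  L2: short n3↔n2 (DC inductor)
  Y(R7) = 0.1681 S between n3,n0
  Y(R8) = 0.1346 S between n1,n2
  Y(R9) = 0.0005319 S between n2,n0
  Y(R10) = 0.0003676 S between n3,n1
  Y(R11) = 0.01362 S between n2,n0
  Y(R12) = 0.6993 S between n1,n0
  Y(R13) = 0.002105 S between n0,n3
  Y(C1) = 0.000 S between n1,n0
  Y(R14) = 0.0002257 S between n4,n1
  Y(R15) = 0.02584 S between n4,n3
  Y(R16) = 0.08850 S between n3,n0
  Y(C2) = 0.000 S between n4,n1
  I1: injects 0.271 A into n2 (from n0)
Assemble and solve the 6×6 MNA system:
  V(n1)=0.09470  V(n2)=0.1777  V(n3)=0.1777  V(n4)=0.1777
  i(L1)=0.2113  i(L2)=-0.2573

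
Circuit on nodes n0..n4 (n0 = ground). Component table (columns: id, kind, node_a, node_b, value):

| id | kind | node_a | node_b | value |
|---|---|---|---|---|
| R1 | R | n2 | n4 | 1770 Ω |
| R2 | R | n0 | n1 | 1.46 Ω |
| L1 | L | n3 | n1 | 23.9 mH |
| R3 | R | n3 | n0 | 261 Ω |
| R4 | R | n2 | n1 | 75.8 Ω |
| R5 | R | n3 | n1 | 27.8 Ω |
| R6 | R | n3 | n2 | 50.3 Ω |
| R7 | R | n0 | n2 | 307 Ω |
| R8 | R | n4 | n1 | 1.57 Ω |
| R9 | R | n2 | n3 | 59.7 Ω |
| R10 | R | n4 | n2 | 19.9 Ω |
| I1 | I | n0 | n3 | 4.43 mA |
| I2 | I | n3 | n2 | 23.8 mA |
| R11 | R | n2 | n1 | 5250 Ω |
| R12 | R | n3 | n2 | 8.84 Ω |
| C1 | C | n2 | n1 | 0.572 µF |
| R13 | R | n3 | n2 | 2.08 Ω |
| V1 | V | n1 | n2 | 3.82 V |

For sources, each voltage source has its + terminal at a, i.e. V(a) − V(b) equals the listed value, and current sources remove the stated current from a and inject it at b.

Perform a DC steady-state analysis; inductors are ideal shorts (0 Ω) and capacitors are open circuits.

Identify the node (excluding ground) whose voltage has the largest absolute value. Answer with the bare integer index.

Element admittances at DC:
  Y(R1) = 0.0005650 S between n2,n4
  Y(R2) = 0.6849 S between n0,n1
  L1: short n3↔n1 (DC inductor)
  Y(R3) = 0.003831 S between n3,n0
  Y(R4) = 0.01319 S between n2,n1
  Y(R5) = 0.03597 S between n3,n1
  Y(R6) = 0.01988 S between n3,n2
  Y(R7) = 0.003257 S between n0,n2
  Y(R8) = 0.6369 S between n4,n1
  Y(R9) = 0.01675 S between n2,n3
  Y(R10) = 0.05025 S between n4,n2
  I1: injects 0.00443 A into n3 (from n0)
  I2: injects 0.0238 A into n2 (from n3)
  Y(R11) = 0.0001905 S between n2,n1
  Y(R12) = 0.1131 S between n3,n2
  Y(C1) = 0.000 S between n2,n1
  Y(R13) = 0.4808 S between n3,n2
  V1: constraint V(n1)−V(n2) = 3.82
Assemble and solve the 6×6 MNA system:
  V(n1)=0.02438  V(n2)=-3.796  V(n3)=0.02438  V(n4)=-0.2579
  i(L1)=-2.428  i(V1)=-2.676

2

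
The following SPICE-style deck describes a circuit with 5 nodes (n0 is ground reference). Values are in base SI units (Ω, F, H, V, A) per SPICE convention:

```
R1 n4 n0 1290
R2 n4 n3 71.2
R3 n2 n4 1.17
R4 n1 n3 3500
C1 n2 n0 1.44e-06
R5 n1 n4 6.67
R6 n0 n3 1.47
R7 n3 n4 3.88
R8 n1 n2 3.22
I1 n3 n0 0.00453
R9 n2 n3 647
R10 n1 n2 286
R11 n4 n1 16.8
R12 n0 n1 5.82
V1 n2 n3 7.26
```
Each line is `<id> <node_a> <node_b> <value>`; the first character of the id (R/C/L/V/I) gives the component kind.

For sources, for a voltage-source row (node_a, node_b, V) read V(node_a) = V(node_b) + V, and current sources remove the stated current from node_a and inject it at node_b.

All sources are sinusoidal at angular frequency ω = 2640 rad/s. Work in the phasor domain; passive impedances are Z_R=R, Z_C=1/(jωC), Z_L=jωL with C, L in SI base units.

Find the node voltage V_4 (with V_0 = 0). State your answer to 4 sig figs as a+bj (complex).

MNA unknowns: 4 node voltages V₁..V_4 plus 1 source current (V1)
R1: Y=0.0007752+0.000j on G[4,0]
R2: Y=0.01404+0.000j on G[4,3]
R3: Y=0.8547+0.000j on G[2,4]
R4: Y=0.0002857+0.000j on G[1,3]
C1: Y=0.000+0.003802j on G[2,0]
R5: Y=0.1499+0.000j on G[1,4]
R6: Y=0.6803+0.000j on G[0,3]
R7: Y=0.2577+0.000j on G[3,4]
R8: Y=0.3106+0.000j on G[1,2]
I1: z[3]−=0.00453, z[0]+=0.00453
R9: Y=0.001546+0.000j on G[2,3]
R10: Y=0.003497+0.000j on G[1,2]
R11: Y=0.05952+0.000j on G[4,1]
R12: Y=0.1718+0.000j on G[0,1]
V1: row V2−V3=7.26, i_V1 at 2,3
solve → V1=4.126-0.02162j, V2=6.206-0.02919j, V3=-1.054-0.02919j, V4=4.400-0.02799j
aux → i_V1=-2.208-0.02019j

4.400-0.02799j V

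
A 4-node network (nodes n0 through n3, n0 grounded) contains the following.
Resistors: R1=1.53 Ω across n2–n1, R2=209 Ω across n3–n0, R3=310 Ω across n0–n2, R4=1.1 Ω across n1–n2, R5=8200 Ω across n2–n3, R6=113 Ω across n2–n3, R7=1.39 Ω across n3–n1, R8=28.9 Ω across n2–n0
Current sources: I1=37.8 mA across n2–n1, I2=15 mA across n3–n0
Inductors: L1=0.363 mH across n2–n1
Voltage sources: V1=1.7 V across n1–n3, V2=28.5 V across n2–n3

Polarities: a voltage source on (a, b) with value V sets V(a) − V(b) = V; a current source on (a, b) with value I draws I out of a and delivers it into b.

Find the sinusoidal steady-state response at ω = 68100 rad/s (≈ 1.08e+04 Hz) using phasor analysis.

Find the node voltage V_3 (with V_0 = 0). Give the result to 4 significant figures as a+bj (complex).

Element admittances at ω=68100 rad/s:
  Y(R1) = 0.6536+0.000j S between n2,n1
  Y(R2) = 0.004785+0.000j S between n3,n0
  Y(R3) = 0.003226+0.000j S between n0,n2
  Y(R4) = 0.9091+0.000j S between n1,n2
  I1: injects 0.0378 A into n1 (from n2)
  Y(R5) = 0.0001220+0.000j S between n2,n3
  Y(R6) = 0.008850+0.000j S between n2,n3
  Y(L1) = 0.000-0.04045j S between n2,n1
  I2: injects 0.015 A into n0 (from n3)
  Y(R7) = 0.7194+0.000j S between n3,n1
  Y(R8) = 0.03460+0.000j S between n2,n0
  V1: constraint V(n1)−V(n3) = 1.7
  V2: constraint V(n2)−V(n3) = 28.5
Assemble and solve the 5×5 MNA system:
  V(n1)=-23.95+0.000j  V(n2)=2.848+0.000j  V(n3)=-25.65+0.000j
  i(V1)=40.69-1.084j  i(V2)=-42.28+1.084j

-25.65+0.000j V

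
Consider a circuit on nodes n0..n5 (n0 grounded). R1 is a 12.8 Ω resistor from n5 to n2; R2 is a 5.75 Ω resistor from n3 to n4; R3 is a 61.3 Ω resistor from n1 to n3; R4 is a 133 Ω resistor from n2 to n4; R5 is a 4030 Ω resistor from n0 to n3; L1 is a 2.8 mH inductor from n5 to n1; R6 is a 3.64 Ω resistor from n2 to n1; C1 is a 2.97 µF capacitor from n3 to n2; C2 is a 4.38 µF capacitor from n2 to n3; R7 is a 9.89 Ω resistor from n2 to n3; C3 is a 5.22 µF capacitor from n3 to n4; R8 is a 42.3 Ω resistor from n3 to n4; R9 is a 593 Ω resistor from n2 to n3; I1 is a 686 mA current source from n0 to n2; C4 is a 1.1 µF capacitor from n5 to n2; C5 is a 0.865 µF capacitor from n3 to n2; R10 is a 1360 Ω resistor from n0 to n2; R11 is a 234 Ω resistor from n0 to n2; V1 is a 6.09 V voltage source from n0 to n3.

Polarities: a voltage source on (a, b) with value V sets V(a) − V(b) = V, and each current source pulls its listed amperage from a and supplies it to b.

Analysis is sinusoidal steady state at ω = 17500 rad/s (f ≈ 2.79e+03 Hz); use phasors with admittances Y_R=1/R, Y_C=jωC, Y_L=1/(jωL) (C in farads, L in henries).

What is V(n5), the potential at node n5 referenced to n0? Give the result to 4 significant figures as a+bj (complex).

-3.574-2.693j V

MNA unknowns: 5 node voltages V₁..V_5 plus 1 source current (V1)
R1: Y=0.07812+0.000j on G[5,2]
R2: Y=0.1739+0.000j on G[3,4]
R3: Y=0.01631+0.000j on G[1,3]
R4: Y=0.007519+0.000j on G[2,4]
R5: Y=0.0002481+0.000j on G[0,3]
L1: Y=0.000-0.02041j on G[5,1]
R6: Y=0.2747+0.000j on G[2,1]
C1: Y=0.000+0.05198j on G[3,2]
C2: Y=0.000+0.07665j on G[2,3]
R7: Y=0.1011+0.000j on G[2,3]
C3: Y=0.000+0.09135j on G[3,4]
R8: Y=0.02364+0.000j on G[3,4]
R9: Y=0.001686+0.000j on G[2,3]
I1: z[0]−=0.686, z[2]+=0.686
C4: Y=0.000+0.01925j on G[5,2]
C5: Y=0.000+0.01514j on G[3,2]
R10: Y=0.0007353+0.000j on G[0,2]
R11: Y=0.004274+0.000j on G[0,2]
V1: row V0−V3=6.09, i_V1 at 0,3
solve → V1=-3.757-2.592j, V2=-3.610-2.732j, V3=-6.090+0.000j, V4=-6.051-0.1174j, V5=-3.574-2.693j
aux → i_V1=-0.7056-0.01368j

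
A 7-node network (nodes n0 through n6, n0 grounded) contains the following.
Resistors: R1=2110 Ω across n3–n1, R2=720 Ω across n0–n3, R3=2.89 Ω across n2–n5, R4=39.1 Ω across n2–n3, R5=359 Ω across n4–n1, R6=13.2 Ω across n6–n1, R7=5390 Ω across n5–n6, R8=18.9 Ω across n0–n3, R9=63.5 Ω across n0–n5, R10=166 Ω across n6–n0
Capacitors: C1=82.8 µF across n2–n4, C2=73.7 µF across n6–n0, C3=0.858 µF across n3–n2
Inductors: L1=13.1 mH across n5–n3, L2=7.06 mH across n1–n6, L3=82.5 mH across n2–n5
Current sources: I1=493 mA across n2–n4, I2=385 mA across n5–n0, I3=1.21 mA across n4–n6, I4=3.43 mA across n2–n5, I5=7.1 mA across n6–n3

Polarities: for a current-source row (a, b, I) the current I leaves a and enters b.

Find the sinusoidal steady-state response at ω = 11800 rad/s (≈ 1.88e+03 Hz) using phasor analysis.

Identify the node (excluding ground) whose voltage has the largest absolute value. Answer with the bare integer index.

5

Apply KCL at each of the 6 non-ground nodes and solve the resulting linear system.
Node n1: branches {R1, L2, R5, R6} → V_1 = -0.3744-0.01695j
Node n2: branches {C1, R3, C3, L3, I1, R4, I4} → V_2 = -10.32+0.5250j
Node n3: branches {R1, L1, R2, C3, R4, R8, I5} → V_3 = -3.240-0.1061j
Node n4: branches {C1, I1, R5, I3} → V_4 = -10.32-0.006665j
Node n5: branches {L1, R3, L3, I2, R7, R9, I4} → V_5 = -10.93+0.3628j
Node n6: branches {C2, L2, R6, R7, R10, I3, I5} → V_6 = -0.0002418+0.04252j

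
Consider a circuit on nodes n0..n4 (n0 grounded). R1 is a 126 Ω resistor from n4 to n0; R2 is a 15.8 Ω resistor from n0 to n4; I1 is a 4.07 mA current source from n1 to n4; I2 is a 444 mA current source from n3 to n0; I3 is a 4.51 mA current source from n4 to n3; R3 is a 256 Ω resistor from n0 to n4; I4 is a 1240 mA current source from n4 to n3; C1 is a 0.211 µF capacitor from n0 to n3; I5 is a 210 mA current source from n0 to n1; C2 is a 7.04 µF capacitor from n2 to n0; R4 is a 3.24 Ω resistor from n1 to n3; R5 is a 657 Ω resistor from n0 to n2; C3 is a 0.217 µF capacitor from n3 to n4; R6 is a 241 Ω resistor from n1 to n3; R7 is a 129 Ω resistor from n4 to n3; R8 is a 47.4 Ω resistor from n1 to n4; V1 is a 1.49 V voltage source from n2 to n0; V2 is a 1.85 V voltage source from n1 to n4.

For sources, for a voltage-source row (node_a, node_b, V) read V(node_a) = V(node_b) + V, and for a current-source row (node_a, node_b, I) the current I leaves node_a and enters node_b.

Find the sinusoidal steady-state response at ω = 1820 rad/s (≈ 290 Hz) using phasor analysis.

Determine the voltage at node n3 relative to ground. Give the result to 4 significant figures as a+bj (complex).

1.188-0.01280j V

Element admittances at ω=1820 rad/s:
  Y(R1) = 0.007937+0.000j S between n4,n0
  Y(R2) = 0.06329+0.000j S between n0,n4
  I1: injects 0.00407 A into n4 (from n1)
  I2: injects 0.444 A into n0 (from n3)
  I3: injects 0.00451 A into n3 (from n4)
  Y(R3) = 0.003906+0.000j S between n0,n4
  I4: injects 1.24 A into n3 (from n4)
  Y(C1) = 0.000+0.0003840j S between n0,n3
  I5: injects 0.21 A into n1 (from n0)
  Y(C2) = 0.000+0.01281j S between n2,n0
  Y(R4) = 0.3086+0.000j S between n1,n3
  Y(R5) = 0.001522+0.000j S between n0,n2
  Y(C3) = 0.000+0.0003949j S between n3,n4
  Y(R6) = 0.004149+0.000j S between n1,n3
  Y(R7) = 0.007752+0.000j S between n4,n3
  Y(R8) = 0.02110+0.000j S between n1,n4
  V1: constraint V(n2)−V(n0) = 1.49
  V2: constraint V(n1)−V(n4) = 1.85
Assemble and solve the 6×6 MNA system:
  V(n1)=-1.265-0.006072j  V(n2)=1.490+0.000j  V(n3)=1.188-0.01280j  V(n4)=-3.115-0.006072j
  i(V1)=-0.002268-0.01909j  i(V2)=0.9340-0.002103j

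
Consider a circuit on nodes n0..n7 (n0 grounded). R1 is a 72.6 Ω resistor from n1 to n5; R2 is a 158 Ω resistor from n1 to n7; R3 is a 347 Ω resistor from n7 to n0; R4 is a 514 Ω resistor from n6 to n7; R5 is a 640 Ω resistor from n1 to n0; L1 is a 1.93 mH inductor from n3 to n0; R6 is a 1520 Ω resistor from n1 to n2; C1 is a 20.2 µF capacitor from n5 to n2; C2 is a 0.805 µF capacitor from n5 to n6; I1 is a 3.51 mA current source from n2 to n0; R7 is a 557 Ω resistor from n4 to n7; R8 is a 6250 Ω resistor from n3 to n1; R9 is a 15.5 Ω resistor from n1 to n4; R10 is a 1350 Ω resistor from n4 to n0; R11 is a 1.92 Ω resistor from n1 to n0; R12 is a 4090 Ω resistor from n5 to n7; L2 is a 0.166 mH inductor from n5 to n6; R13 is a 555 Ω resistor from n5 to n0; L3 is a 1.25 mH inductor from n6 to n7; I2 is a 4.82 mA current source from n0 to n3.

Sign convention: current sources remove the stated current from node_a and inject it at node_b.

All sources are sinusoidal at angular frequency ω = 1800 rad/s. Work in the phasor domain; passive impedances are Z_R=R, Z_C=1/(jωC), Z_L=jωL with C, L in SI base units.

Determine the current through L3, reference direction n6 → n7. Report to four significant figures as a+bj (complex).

-0.001420+5.816e-06j A

Element admittances at ω=1800 rad/s:
  Y(R1) = 0.01377+0.000j S between n1,n5
  Y(R2) = 0.006329+0.000j S between n1,n7
  Y(R3) = 0.002882+0.000j S between n7,n0
  Y(R4) = 0.001946+0.000j S between n6,n7
  Y(R5) = 0.001563+0.000j S between n1,n0
  Y(L1) = 0.000-0.2879j S between n3,n0
  Y(R6) = 0.0006579+0.000j S between n1,n2
  Y(C1) = 0.000+0.03636j S between n5,n2
  Y(C2) = 0.000+0.001449j S between n5,n6
  I1: injects 0.00351 A into n0 (from n2)
  Y(R7) = 0.001795+0.000j S between n4,n7
  Y(R8) = 0.0001600+0.000j S between n3,n1
  Y(R9) = 0.06452+0.000j S between n1,n4
  Y(R10) = 0.0007407+0.000j S between n4,n0
  Y(R11) = 0.5208+0.000j S between n1,n0
  Y(R12) = 0.0002445+0.000j S between n5,n7
  Y(L2) = 0.000-3.347j S between n5,n6
  Y(R13) = 0.001802+0.000j S between n5,n0
  Y(L3) = 0.000-0.4444j S between n6,n7
  I2: injects 0.00482 A into n3 (from n0)
Assemble and solve the 7×7 MNA system:
  V(n1)=-0.005507+1.851e-05j  V(n2)=-0.1352+0.09047j  V(n3)=9.295e-06+0.01674j  V(n4)=-0.008876+1.504e-05j  V(n5)=-0.1336-0.003722j  V(n6)=-0.1336-0.003297j  V(n7)=-0.1336-0.0001034j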